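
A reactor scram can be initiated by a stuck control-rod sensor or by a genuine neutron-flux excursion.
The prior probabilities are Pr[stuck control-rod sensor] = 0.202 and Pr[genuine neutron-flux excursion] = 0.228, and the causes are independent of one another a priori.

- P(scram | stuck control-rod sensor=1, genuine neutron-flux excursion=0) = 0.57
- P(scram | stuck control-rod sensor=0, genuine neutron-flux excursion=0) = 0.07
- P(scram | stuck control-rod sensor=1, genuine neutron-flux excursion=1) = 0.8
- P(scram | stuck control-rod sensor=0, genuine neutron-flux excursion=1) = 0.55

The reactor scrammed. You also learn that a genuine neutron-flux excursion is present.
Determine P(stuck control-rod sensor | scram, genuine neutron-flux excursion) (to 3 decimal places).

P(stuck control-rod sensor | scram, genuine neutron-flux excursion) ≈ 0.269

Enumerate both values of stuck control-rod sensor and weight by the priors:
  P(scram | genuine neutron-flux excursion) = 0.55*0.798 + 0.8*0.202
        = 0.438900 + 0.161600 = 0.600500
Keeping only the stuck control-rod sensor-present terms gives 0.161600, so
  P(stuck control-rod sensor | scram, genuine neutron-flux excursion) = 0.161600 / 0.600500 ≈ 0.269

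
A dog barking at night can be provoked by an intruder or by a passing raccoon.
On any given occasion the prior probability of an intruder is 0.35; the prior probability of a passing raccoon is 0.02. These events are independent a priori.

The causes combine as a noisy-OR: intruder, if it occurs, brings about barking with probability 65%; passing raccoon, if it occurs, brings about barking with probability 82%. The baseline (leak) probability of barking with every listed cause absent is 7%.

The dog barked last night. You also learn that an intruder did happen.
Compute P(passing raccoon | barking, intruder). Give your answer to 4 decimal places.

Under noisy-OR, P(barking | causes) = 1 − (1−0.07)·∏(1−qᵢ) over the active causes.
P(barking | intruder) = 0.6745·0.98 + 0.94141·0.02 = 0.661010 + 0.018828 = 0.679838
Restricting to configurations with passing raccoon present: 0.94141·0.02 = 0.018828.
P(passing raccoon | barking, intruder) = 0.018828 / 0.679838 ≈ 0.0277

P(passing raccoon | barking, intruder) ≈ 0.0277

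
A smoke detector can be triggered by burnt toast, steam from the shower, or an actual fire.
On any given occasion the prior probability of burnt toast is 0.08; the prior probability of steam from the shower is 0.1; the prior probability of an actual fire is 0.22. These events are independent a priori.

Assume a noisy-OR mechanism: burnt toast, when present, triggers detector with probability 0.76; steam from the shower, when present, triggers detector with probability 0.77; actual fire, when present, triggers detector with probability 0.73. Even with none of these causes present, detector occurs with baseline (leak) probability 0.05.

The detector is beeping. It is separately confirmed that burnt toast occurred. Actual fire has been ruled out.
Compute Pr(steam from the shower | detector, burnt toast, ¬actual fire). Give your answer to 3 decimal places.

Pr(steam from the shower | detector, burnt toast, ¬actual fire) ≈ 0.120

Under noisy-OR, P(detector | causes) = 1 − (1−0.05)·∏(1−qᵢ) over the active causes.
Sum P(detector|·) weighted by the priors over both values of steam from the shower:
  P(detector | burnt toast, ¬actual fire) = 0.772*0.9 + 0.94756*0.1
        = 0.694800 + 0.094756 = 0.789556
The terms with steam from the shower present sum to 0.094756, so
  P(steam from the shower | detector, burnt toast, ¬actual fire) = 0.094756 / 0.789556 ≈ 0.120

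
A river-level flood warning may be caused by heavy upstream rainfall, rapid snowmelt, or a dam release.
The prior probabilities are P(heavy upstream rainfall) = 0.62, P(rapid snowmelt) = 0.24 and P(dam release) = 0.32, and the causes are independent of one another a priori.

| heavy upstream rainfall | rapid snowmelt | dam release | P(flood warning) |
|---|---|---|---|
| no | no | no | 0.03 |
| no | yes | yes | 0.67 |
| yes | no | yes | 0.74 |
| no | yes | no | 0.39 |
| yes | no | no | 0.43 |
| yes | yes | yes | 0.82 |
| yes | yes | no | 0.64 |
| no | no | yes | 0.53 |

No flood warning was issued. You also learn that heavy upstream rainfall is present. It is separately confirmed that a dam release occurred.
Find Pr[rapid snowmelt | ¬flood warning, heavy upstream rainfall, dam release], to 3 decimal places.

By total probability over both values of rapid snowmelt:
  P(¬flood warning | heavy upstream rainfall, dam release) = 0.26·0.76 + 0.18·0.24
        = 0.197600 + 0.043200 = 0.240800
Keeping only the rapid snowmelt-present terms gives 0.043200, so
  P(rapid snowmelt | ¬flood warning, heavy upstream rainfall, dam release) = 0.043200 / 0.240800 ≈ 0.179

Pr[rapid snowmelt | ¬flood warning, heavy upstream rainfall, dam release] ≈ 0.179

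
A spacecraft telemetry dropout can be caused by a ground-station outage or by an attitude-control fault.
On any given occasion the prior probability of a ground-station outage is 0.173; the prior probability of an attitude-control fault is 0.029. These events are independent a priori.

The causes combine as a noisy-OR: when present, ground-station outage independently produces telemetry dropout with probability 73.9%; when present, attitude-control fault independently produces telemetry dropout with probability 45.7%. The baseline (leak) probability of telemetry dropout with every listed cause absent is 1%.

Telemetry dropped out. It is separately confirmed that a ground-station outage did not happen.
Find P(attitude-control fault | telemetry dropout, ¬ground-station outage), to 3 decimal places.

P(attitude-control fault | telemetry dropout, ¬ground-station outage) ≈ 0.580

Under noisy-OR, P(telemetry dropout | causes) = 1 − (1−0.01)·∏(1−qᵢ) over the active causes.
Weight on attitude-control fault=true, given the evidence: 0.46243×0.029 = 0.013410
The normalizing constant is 0.01×0.971 + 0.46243×0.029 = 0.023120
P(attitude-control fault | telemetry dropout, ¬ground-station outage) = 0.013410/0.023120 ≈ 0.580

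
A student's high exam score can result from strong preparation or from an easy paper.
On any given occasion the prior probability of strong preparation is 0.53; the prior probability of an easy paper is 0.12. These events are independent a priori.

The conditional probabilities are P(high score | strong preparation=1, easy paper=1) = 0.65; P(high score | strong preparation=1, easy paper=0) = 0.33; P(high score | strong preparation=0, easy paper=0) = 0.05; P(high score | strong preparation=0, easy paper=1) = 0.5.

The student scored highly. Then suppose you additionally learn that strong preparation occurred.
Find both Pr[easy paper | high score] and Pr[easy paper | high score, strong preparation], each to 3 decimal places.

Pr[easy paper | high score] ≈ 0.285; Pr[easy paper | high score, strong preparation] ≈ 0.212

Sum P(high score|·) weighted by the priors over the 4 (strong preparation, easy paper) configurations:
  P(high score) = 0.05*0.47*0.88 + 0.5*0.47*0.12 + 0.33*0.53*0.88 + 0.65*0.53*0.12
        = 0.020680 + 0.028200 + 0.153912 + 0.041340 = 0.244132
Configurations with easy paper contribute 0.069540, so
  P(easy paper | high score) = 0.069540 / 0.244132 ≈ 0.285

Now condition on the additional information:
By total probability over both values of easy paper:
  P(high score | strong preparation) = 0.33*0.88 + 0.65*0.12
        = 0.290400 + 0.078000 = 0.368400
Configurations with easy paper contribute 0.078000, so
  P(easy paper | high score, strong preparation) = 0.078000 / 0.368400 ≈ 0.212
— strong preparation explains away the evidence for easy paper.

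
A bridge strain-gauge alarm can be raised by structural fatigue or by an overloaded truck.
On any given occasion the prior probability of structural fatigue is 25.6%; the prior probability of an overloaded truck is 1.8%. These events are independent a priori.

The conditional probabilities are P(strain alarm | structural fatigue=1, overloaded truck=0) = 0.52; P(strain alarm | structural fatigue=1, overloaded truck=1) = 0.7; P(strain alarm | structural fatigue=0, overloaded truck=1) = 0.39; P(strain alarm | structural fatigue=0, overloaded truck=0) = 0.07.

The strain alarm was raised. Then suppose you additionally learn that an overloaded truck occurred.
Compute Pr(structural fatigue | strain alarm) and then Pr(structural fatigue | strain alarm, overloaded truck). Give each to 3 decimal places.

Pr(structural fatigue | strain alarm) ≈ 0.704; Pr(structural fatigue | strain alarm, overloaded truck) ≈ 0.382

P(strain alarm) = 0.07*0.744*0.982 + 0.39*0.744*0.018 + 0.52*0.256*0.982 + 0.7*0.256*0.018 = 0.051143 + 0.005223 + 0.130724 + 0.003226 = 0.190316
The structural fatigue-present share is 0.130724 + 0.003226 = 0.133950.
So P(structural fatigue | strain alarm) = 0.133950/0.190316 ≈ 0.704.

With the extra evidence:
P(strain alarm | overloaded truck) = 0.39·0.744 + 0.7·0.256 = 0.290160 + 0.179200 = 0.469360
Restricting to configurations with structural fatigue present: 0.7·0.256 = 0.179200.
P(structural fatigue | strain alarm, overloaded truck) = 0.179200 / 0.469360 ≈ 0.382
— overloaded truck explains away the evidence for structural fatigue.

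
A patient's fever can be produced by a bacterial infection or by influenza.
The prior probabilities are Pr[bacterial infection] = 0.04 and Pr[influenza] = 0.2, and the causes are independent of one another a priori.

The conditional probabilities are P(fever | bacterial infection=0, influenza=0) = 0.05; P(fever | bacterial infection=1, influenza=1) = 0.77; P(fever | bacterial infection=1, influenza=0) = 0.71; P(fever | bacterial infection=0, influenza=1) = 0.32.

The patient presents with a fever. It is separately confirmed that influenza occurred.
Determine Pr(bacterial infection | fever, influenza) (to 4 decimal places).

By total probability over both values of bacterial infection:
  P(fever | influenza) = 0.32×0.96 + 0.77×0.04
        = 0.307200 + 0.030800 = 0.338000
Keeping only the bacterial infection-present terms gives 0.030800, so
  P(bacterial infection | fever, influenza) = 0.030800 / 0.338000 ≈ 0.0911

Pr(bacterial infection | fever, influenza) ≈ 0.0911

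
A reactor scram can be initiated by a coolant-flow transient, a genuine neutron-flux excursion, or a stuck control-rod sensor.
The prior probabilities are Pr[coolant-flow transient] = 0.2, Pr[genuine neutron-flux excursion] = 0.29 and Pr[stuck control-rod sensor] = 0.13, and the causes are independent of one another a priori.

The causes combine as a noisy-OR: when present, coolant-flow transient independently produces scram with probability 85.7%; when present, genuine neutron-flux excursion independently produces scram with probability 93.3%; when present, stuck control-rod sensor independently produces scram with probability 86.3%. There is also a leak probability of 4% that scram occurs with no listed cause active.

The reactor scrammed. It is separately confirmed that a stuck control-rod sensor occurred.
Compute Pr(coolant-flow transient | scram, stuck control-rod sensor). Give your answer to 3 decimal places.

Pr(coolant-flow transient | scram, stuck control-rod sensor) ≈ 0.214

Under noisy-OR, P(scram | causes) = 1 − (1−0.04)·∏(1−qᵢ) over the active causes.
Enumerate the 4 (coolant-flow transient, genuine neutron-flux excursion) configurations and weight by the priors:
  P(scram | stuck control-rod sensor) = 0.86848×0.8×0.71 + 0.991188×0.8×0.29 + 0.981193×0.2×0.71 + 0.99874×0.2×0.29
        = 0.493297 + 0.229956 + 0.139329 + 0.057927 = 0.920509
Keeping only the coolant-flow transient-present terms gives 0.197256, so
  P(coolant-flow transient | scram, stuck control-rod sensor) = 0.197256 / 0.920509 ≈ 0.214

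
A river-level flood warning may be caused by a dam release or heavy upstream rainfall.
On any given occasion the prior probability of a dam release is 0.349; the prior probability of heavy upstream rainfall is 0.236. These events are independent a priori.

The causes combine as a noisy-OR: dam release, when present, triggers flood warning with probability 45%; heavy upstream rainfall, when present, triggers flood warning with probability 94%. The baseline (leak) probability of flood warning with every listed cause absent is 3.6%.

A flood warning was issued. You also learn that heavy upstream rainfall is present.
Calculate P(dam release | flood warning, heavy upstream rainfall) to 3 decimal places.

P(dam release | flood warning, heavy upstream rainfall) ≈ 0.355

Under noisy-OR, P(flood warning | causes) = 1 − (1−0.036)·∏(1−qᵢ) over the active causes.
Enumerate both values of dam release and weight by the priors:
  P(flood warning | heavy upstream rainfall) = 0.94216*0.651 + 0.968188*0.349
        = 0.613346 + 0.337898 = 0.951244
The terms with dam release present sum to 0.337898, so
  P(dam release | flood warning, heavy upstream rainfall) = 0.337898 / 0.951244 ≈ 0.355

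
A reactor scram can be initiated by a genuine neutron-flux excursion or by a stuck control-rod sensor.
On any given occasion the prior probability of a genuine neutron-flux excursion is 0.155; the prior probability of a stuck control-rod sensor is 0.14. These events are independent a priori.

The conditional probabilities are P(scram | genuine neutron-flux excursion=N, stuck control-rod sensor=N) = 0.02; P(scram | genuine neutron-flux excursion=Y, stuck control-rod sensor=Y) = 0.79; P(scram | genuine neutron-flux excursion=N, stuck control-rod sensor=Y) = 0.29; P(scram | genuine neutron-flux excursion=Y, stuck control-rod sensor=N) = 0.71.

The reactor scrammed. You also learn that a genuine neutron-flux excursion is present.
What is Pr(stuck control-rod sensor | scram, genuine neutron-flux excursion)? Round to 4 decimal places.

P(scram | genuine neutron-flux excursion) = 0.71*0.86 + 0.79*0.14 = 0.610600 + 0.110600 = 0.721200
Restricting to configurations with stuck control-rod sensor present: 0.79*0.14 = 0.110600.
So P(stuck control-rod sensor | scram, genuine neutron-flux excursion) = 0.110600/0.721200 ≈ 0.1534.

Pr(stuck control-rod sensor | scram, genuine neutron-flux excursion) ≈ 0.1534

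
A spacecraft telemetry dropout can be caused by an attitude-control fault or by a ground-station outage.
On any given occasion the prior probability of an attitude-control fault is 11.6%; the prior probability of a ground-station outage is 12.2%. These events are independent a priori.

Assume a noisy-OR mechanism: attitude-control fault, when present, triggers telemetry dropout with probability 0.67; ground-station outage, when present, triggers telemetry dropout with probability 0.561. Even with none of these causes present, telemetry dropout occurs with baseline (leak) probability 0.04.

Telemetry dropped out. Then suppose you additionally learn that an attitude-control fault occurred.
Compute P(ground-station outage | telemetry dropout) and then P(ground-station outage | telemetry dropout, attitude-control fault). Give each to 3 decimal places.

Under noisy-OR, P(telemetry dropout | causes) = 1 − (1−0.04)·∏(1−qᵢ) over the active causes.
P(telemetry dropout) = 0.04×0.884×0.878 + 0.57856×0.884×0.122 + 0.6832×0.116×0.878 + 0.860925×0.116×0.122 = 0.031046 + 0.062397 + 0.069583 + 0.012184 = 0.175210
The ground-station outage-present share is 0.062397 + 0.012184 = 0.074581.
P(ground-station outage | telemetry dropout) = 0.074581 / 0.175210 ≈ 0.426

With the extra evidence:
P(telemetry dropout | attitude-control fault) = 0.6832×0.878 + 0.860925×0.122 = 0.599850 + 0.105033 = 0.704883
Restricting to configurations with ground-station outage present: 0.860925×0.122 = 0.105033.
P(ground-station outage | telemetry dropout, attitude-control fault) = 0.105033 / 0.704883 ≈ 0.149
The drop from 0.426 to 0.149 is the explaining-away (discounting) effect.

P(ground-station outage | telemetry dropout) ≈ 0.426; P(ground-station outage | telemetry dropout, attitude-control fault) ≈ 0.149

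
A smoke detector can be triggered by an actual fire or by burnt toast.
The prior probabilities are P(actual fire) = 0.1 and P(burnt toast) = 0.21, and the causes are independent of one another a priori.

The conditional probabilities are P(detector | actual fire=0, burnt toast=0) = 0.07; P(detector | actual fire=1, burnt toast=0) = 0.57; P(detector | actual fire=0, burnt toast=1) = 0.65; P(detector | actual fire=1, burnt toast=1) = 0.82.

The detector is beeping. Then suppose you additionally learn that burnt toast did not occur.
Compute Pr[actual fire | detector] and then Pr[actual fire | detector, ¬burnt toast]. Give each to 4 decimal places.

P(detector) = 0.07×0.9×0.79 + 0.65×0.9×0.21 + 0.57×0.1×0.79 + 0.82×0.1×0.21 = 0.049770 + 0.122850 + 0.045030 + 0.017220 = 0.234870
Restricting to configurations with actual fire present: 0.045030 + 0.017220 = 0.062250.
Hence the posterior is 0.062250/0.234870 ≈ 0.2650.

With the extra evidence:
P(detector | ¬burnt toast) = 0.07×0.9 + 0.57×0.1 = 0.063000 + 0.057000 = 0.120000
Of this, 0.057000 comes from 0.57×0.1 (the actual fire=true cases).
Hence the posterior is 0.057000/0.120000 ≈ 0.4750.
With burnt toast excluded, actual fire must carry more of the explanatory weight for the detector.

Pr[actual fire | detector] ≈ 0.2650; Pr[actual fire | detector, ¬burnt toast] ≈ 0.4750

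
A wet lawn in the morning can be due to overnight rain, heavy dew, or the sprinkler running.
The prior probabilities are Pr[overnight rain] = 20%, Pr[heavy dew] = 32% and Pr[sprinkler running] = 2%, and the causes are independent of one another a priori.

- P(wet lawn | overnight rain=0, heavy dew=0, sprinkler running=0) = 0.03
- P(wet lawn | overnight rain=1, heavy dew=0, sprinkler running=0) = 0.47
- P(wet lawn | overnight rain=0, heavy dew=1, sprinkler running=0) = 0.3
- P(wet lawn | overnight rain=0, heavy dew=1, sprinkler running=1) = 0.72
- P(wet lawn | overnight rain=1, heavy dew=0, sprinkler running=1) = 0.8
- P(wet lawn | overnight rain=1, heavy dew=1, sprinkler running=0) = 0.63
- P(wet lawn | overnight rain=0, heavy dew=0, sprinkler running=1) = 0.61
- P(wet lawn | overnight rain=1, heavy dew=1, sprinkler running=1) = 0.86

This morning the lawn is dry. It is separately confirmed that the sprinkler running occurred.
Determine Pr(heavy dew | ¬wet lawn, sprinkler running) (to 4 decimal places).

Pr(heavy dew | ¬wet lawn, sprinkler running) ≈ 0.2520

Weight on heavy dew=true, given the evidence: 0.071680 + 0.008960 = 0.080640
Normalizer over all consistent configurations: 0.39×0.8×0.68 + 0.28×0.8×0.32 + 0.2×0.2×0.68 + 0.14×0.2×0.32 = 0.320000
Posterior = 0.080640 / 0.320000 ≈ 0.2520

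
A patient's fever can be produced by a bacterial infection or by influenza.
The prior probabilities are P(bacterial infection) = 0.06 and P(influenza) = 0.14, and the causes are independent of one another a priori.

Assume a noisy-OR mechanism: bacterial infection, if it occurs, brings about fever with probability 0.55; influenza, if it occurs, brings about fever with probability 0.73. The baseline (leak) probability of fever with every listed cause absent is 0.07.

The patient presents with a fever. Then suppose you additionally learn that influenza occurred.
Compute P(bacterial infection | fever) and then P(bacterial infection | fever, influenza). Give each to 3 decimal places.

P(bacterial infection | fever) ≈ 0.194; P(bacterial infection | fever, influenza) ≈ 0.070

Under noisy-OR, P(fever | causes) = 1 − (1−0.07)·∏(1−qᵢ) over the active causes.
For the numerator, keep only bacterial infection=true terms: 0.030005 + 0.007451 = 0.037456
Denominator P(fever): 0.07*0.94*0.86 + 0.7489*0.94*0.14 + 0.5815*0.06*0.86 + 0.887005*0.06*0.14 = 0.192599
Posterior = 0.037456 / 0.192599 ≈ 0.194

Now condition on the additional information:
For the numerator, keep only bacterial infection=true terms: 0.887005×0.06 = 0.053220
Denominator P(fever | influenza): 0.7489×0.94 + 0.887005×0.06 = 0.757186
P(bacterial infection | fever, influenza) = 0.053220/0.757186 ≈ 0.070
Conditioning on influenza lowers the posterior on bacterial infection: the classic explaining-away effect in a common-effect structure.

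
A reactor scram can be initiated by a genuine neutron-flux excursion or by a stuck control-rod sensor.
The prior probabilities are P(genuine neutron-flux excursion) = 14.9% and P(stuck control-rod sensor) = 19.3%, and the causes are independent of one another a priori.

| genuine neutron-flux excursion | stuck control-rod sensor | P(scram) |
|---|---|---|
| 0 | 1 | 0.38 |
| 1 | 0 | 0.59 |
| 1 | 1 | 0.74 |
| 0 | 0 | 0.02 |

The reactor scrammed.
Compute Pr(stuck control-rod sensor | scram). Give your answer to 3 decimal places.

Pr(stuck control-rod sensor | scram) ≈ 0.497

Numerator (weight on configurations with stuck control-rod sensor): 0.062412 + 0.021280 = 0.083692
The normalizing constant is 0.02×0.851×0.807 + 0.38×0.851×0.193 + 0.59×0.149×0.807 + 0.74×0.149×0.193 = 0.168370
P(stuck control-rod sensor | scram) = 0.083692/0.168370 ≈ 0.497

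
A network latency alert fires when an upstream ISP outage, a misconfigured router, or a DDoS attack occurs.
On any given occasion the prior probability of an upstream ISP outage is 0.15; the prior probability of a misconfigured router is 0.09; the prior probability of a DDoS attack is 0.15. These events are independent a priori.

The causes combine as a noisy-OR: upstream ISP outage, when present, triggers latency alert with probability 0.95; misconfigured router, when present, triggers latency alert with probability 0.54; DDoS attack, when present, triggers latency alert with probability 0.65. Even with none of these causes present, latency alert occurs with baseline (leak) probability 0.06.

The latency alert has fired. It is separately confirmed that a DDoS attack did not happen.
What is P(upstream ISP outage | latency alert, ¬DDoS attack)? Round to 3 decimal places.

Under noisy-OR, P(latency alert | causes) = 1 − (1−0.06)·∏(1−qᵢ) over the active causes.
Numerator (weight on configurations with upstream ISP outage): 0.130084 + 0.013208 = 0.143292
Denominator P(latency alert | ¬DDoS attack): 0.06·0.85·0.91 + 0.5676·0.85·0.09 + 0.953·0.15·0.91 + 0.97838·0.15·0.09 = 0.233123
Posterior = 0.143292 / 0.233123 ≈ 0.615

P(upstream ISP outage | latency alert, ¬DDoS attack) ≈ 0.615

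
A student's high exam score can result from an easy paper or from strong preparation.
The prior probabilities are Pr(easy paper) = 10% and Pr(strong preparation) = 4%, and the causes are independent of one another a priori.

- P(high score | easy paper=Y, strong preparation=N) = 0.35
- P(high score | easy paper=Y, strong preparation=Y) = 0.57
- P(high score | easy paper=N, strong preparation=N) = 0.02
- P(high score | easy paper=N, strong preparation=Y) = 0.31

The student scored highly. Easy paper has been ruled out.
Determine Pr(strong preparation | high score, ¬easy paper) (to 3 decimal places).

Weight on strong preparation=true, given the evidence: 0.31·0.04 = 0.012400
Denominator P(high score | ¬easy paper): 0.02·0.96 + 0.31·0.04 = 0.031600
Posterior = 0.012400 / 0.031600 ≈ 0.392

Pr(strong preparation | high score, ¬easy paper) ≈ 0.392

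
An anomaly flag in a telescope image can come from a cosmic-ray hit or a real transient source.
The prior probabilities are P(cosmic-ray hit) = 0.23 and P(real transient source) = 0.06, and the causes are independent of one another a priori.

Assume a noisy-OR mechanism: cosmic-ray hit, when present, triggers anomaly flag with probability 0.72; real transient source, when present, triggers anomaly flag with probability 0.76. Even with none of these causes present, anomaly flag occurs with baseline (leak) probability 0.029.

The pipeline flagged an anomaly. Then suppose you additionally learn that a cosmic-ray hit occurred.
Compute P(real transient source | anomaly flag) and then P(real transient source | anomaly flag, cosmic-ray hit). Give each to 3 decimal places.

P(real transient source | anomaly flag) ≈ 0.213; P(real transient source | anomaly flag, cosmic-ray hit) ≈ 0.076

Under noisy-OR, P(anomaly flag | causes) = 1 − (1−0.029)·∏(1−qᵢ) over the active causes.
P(anomaly flag) = 0.029*0.77*0.94 + 0.76696*0.77*0.06 + 0.72812*0.23*0.94 + 0.934749*0.23*0.06 = 0.020990 + 0.035434 + 0.157420 + 0.012900 = 0.226744
The real transient source-present share is 0.035434 + 0.012900 = 0.048334.
Hence the posterior is 0.048334/0.226744 ≈ 0.213.

With the extra evidence:
P(anomaly flag | cosmic-ray hit) = 0.72812*0.94 + 0.934749*0.06 = 0.684433 + 0.056085 = 0.740518
The real transient source-present share is 0.934749*0.06 = 0.056085.
So P(real transient source | anomaly flag, cosmic-ray hit) = 0.056085/0.740518 ≈ 0.076.
The drop from 0.213 to 0.076 is the explaining-away (discounting) effect.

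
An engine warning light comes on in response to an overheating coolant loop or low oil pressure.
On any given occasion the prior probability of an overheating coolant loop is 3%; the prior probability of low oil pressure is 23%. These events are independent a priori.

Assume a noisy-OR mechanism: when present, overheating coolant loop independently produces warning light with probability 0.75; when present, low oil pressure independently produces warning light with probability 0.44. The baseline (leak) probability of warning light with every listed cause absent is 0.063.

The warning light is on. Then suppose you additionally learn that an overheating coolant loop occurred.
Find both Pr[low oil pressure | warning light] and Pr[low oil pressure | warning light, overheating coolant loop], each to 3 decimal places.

Pr[low oil pressure | warning light] ≈ 0.634; Pr[low oil pressure | warning light, overheating coolant loop] ≈ 0.253

Under noisy-OR, P(warning light | causes) = 1 − (1−0.063)·∏(1−qᵢ) over the active causes.
P(warning light) = 0.063·0.97·0.77 + 0.47528·0.97·0.23 + 0.76575·0.03·0.77 + 0.86882·0.03·0.23 = 0.047055 + 0.106035 + 0.017689 + 0.005995 = 0.176774
The low oil pressure-present share is 0.106035 + 0.005995 = 0.112030.
P(low oil pressure | warning light) = 0.112030 / 0.176774 ≈ 0.634

Now condition on the additional information:
Sum P(warning light|·) weighted by the priors over both values of low oil pressure:
  P(warning light | overheating coolant loop) = 0.76575·0.77 + 0.86882·0.23
        = 0.589628 + 0.199829 = 0.789457
Keeping only the low oil pressure-present terms gives 0.199829, so
  P(low oil pressure | warning light, overheating coolant loop) = 0.199829 / 0.789457 ≈ 0.253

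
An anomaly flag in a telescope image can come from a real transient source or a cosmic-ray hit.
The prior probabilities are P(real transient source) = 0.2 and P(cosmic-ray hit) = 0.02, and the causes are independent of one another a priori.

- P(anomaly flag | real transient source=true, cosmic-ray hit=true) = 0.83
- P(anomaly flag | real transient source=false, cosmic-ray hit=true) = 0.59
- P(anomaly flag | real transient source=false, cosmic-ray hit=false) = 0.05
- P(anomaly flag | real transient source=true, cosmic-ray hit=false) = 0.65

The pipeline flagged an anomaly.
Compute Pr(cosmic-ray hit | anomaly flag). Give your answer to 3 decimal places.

Pr(cosmic-ray hit | anomaly flag) ≈ 0.071

Numerator (weight on configurations with cosmic-ray hit): 0.009440 + 0.003320 = 0.012760
Normalizer over all consistent configurations: 0.05·0.8·0.98 + 0.59·0.8·0.02 + 0.65·0.2·0.98 + 0.83·0.2·0.02 = 0.179360
P(cosmic-ray hit | anomaly flag) = 0.012760/0.179360 ≈ 0.071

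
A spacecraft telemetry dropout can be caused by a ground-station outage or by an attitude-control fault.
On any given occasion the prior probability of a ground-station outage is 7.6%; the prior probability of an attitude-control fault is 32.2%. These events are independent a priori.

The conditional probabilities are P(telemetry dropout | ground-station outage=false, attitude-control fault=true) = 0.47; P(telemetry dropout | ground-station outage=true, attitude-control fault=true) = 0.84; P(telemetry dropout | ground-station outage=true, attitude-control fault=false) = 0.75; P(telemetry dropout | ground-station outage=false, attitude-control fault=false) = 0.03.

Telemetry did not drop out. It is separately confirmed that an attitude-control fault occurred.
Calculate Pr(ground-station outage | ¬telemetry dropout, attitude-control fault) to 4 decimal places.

Pr(ground-station outage | ¬telemetry dropout, attitude-control fault) ≈ 0.0242

P(¬telemetry dropout | attitude-control fault) = 0.53·0.924 + 0.16·0.076 = 0.489720 + 0.012160 = 0.501880
The ground-station outage-present share is 0.16·0.076 = 0.012160.
So P(ground-station outage | ¬telemetry dropout, attitude-control fault) = 0.012160/0.501880 ≈ 0.0242.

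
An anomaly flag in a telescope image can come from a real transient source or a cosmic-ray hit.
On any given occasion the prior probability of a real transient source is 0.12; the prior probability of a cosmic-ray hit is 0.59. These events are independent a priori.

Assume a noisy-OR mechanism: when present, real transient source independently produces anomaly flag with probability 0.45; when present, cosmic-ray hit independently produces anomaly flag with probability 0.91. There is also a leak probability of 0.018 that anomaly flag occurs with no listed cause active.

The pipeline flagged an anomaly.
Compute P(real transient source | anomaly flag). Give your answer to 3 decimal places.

Under noisy-OR, P(anomaly flag | causes) = 1 − (1−0.018)·∏(1−qᵢ) over the active causes.
Sum P(anomaly flag|·) weighted by the priors over the 4 (real transient source, cosmic-ray hit) configurations:
  P(anomaly flag) = 0.018×0.88×0.41 + 0.91162×0.88×0.59 + 0.4599×0.12×0.41 + 0.951391×0.12×0.59
        = 0.006494 + 0.473313 + 0.022627 + 0.067358 = 0.569792
The terms with real transient source present sum to 0.089985, so
  P(real transient source | anomaly flag) = 0.089985 / 0.569792 ≈ 0.158

P(real transient source | anomaly flag) ≈ 0.158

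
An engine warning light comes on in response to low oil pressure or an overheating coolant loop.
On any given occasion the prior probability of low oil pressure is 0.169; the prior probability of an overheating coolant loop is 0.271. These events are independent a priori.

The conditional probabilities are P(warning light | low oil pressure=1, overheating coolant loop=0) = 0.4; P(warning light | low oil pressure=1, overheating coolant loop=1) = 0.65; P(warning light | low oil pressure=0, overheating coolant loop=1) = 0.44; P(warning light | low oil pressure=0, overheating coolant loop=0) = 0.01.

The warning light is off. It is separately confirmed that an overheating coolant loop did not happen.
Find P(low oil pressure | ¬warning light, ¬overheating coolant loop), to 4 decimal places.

P(low oil pressure | ¬warning light, ¬overheating coolant loop) ≈ 0.1097

By total probability over both values of low oil pressure:
  P(¬warning light | ¬overheating coolant loop) = 0.99×0.831 + 0.6×0.169
        = 0.822690 + 0.101400 = 0.924090
The terms with low oil pressure present sum to 0.101400, so
  P(low oil pressure | ¬warning light, ¬overheating coolant loop) = 0.101400 / 0.924090 ≈ 0.1097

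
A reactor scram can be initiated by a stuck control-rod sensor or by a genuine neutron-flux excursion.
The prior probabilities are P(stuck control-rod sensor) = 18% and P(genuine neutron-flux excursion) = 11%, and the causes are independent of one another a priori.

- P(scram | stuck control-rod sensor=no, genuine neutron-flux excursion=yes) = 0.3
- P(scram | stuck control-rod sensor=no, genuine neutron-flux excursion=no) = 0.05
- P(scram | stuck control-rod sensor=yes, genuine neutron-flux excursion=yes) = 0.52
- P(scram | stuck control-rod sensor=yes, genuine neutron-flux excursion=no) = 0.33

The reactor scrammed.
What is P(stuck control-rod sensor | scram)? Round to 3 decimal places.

P(stuck control-rod sensor | scram) ≈ 0.498

By total probability over the 4 (stuck control-rod sensor, genuine neutron-flux excursion) configurations:
  P(scram) = 0.05*0.82*0.89 + 0.3*0.82*0.11 + 0.33*0.18*0.89 + 0.52*0.18*0.11
        = 0.036490 + 0.027060 + 0.052866 + 0.010296 = 0.126712
Keeping only the stuck control-rod sensor-present terms gives 0.063162, so
  P(stuck control-rod sensor | scram) = 0.063162 / 0.126712 ≈ 0.498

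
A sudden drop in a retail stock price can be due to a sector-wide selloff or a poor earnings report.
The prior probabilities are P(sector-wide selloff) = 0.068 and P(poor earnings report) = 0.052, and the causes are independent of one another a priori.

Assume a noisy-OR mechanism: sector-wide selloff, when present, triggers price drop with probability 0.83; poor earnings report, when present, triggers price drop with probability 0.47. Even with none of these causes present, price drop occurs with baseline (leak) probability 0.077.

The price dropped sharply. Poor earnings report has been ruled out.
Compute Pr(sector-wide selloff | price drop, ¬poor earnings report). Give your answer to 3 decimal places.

Pr(sector-wide selloff | price drop, ¬poor earnings report) ≈ 0.444

Under noisy-OR, P(price drop | causes) = 1 − (1−0.077)·∏(1−qᵢ) over the active causes.
Numerator (weight on configurations with sector-wide selloff): 0.84309*0.068 = 0.057330
Denominator P(price drop | ¬poor earnings report): 0.077*0.932 + 0.84309*0.068 = 0.129094
P(sector-wide selloff | price drop, ¬poor earnings report) = 0.057330/0.129094 ≈ 0.444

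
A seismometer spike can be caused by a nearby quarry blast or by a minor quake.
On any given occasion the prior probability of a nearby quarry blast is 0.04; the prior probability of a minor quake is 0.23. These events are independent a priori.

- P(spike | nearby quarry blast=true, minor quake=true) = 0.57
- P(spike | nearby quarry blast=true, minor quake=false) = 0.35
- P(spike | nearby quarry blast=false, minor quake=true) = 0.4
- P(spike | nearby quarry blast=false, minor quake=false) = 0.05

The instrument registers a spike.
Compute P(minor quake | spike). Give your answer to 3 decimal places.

P(minor quake | spike) ≈ 0.662

P(spike) = 0.05*0.96*0.77 + 0.4*0.96*0.23 + 0.35*0.04*0.77 + 0.57*0.04*0.23 = 0.036960 + 0.088320 + 0.010780 + 0.005244 = 0.141304
The minor quake-present share is 0.088320 + 0.005244 = 0.093564.
Hence the posterior is 0.093564/0.141304 ≈ 0.662.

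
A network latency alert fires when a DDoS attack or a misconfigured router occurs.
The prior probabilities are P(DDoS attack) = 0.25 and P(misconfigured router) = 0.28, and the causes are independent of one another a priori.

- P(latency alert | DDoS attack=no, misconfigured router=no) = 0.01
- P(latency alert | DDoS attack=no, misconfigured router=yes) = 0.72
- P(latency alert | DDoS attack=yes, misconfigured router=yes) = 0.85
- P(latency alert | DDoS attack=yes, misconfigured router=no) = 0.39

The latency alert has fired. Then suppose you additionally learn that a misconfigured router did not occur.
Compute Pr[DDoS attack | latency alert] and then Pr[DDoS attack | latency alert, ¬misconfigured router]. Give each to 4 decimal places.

P(latency alert) = 0.01*0.75*0.72 + 0.72*0.75*0.28 + 0.39*0.25*0.72 + 0.85*0.25*0.28 = 0.005400 + 0.151200 + 0.070200 + 0.059500 = 0.286300
Of this, 0.129700 comes from 0.070200 + 0.059500 (the DDoS attack=true cases).
P(DDoS attack | latency alert) = 0.129700 / 0.286300 ≈ 0.4530

Now condition on the additional information:
By total probability over both values of DDoS attack:
  P(latency alert | ¬misconfigured router) = 0.01·0.75 + 0.39·0.25
        = 0.007500 + 0.097500 = 0.105000
Configurations with DDoS attack contribute 0.097500, so
  P(DDoS attack | latency alert, ¬misconfigured router) = 0.097500 / 0.105000 ≈ 0.9286
With misconfigured router excluded, DDoS attack must carry more of the explanatory weight for the latency alert.

Pr[DDoS attack | latency alert] ≈ 0.4530; Pr[DDoS attack | latency alert, ¬misconfigured router] ≈ 0.9286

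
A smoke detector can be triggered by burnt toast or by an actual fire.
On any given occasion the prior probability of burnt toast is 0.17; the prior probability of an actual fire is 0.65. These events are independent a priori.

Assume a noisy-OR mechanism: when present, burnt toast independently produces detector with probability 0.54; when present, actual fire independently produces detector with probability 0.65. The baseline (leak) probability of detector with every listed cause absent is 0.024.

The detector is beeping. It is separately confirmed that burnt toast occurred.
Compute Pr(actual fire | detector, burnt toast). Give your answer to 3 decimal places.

Under noisy-OR, P(detector | causes) = 1 − (1−0.024)·∏(1−qᵢ) over the active causes.
Sum P(detector|·) weighted by the priors over both values of actual fire:
  P(detector | burnt toast) = 0.55104×0.35 + 0.842864×0.65
        = 0.192864 + 0.547862 = 0.740726
Keeping only the actual fire-present terms gives 0.547862, so
  P(actual fire | detector, burnt toast) = 0.547862 / 0.740726 ≈ 0.740

Pr(actual fire | detector, burnt toast) ≈ 0.740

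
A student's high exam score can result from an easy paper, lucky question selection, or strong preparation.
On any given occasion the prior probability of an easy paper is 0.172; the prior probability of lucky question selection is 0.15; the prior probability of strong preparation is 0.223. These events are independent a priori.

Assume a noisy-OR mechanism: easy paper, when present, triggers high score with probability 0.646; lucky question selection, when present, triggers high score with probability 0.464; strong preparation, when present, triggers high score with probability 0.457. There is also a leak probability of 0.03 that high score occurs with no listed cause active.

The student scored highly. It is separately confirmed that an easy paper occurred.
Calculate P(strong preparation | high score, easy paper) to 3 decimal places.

Under noisy-OR, P(high score | causes) = 1 − (1−0.03)·∏(1−qᵢ) over the active causes.
Enumerate the 4 (lucky question selection, strong preparation) configurations and weight by the priors:
  P(high score | easy paper) = 0.65662×0.85×0.777 + 0.813545×0.85×0.223 + 0.815948×0.15×0.777 + 0.90006×0.15×0.223
        = 0.433665 + 0.154207 + 0.095099 + 0.030107 = 0.713078
Configurations with strong preparation contribute 0.184314, so
  P(strong preparation | high score, easy paper) = 0.184314 / 0.713078 ≈ 0.258

P(strong preparation | high score, easy paper) ≈ 0.258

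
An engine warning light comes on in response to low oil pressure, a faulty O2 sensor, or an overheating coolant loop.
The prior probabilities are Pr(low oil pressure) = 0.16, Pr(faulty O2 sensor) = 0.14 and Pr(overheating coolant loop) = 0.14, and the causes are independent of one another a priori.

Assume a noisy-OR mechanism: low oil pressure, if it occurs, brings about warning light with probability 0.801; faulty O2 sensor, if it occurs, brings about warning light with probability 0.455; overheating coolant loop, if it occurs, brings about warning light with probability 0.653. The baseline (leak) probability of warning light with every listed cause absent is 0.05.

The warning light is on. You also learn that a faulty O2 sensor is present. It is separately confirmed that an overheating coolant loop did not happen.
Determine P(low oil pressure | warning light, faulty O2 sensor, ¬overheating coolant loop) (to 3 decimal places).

Under noisy-OR, P(warning light | causes) = 1 − (1−0.05)·∏(1−qᵢ) over the active causes.
P(warning light | faulty O2 sensor, ¬overheating coolant loop) = 0.48225·0.84 + 0.896968·0.16 = 0.405090 + 0.143515 = 0.548605
Of this, 0.143515 comes from 0.896968·0.16 (the low oil pressure=true cases).
So P(low oil pressure | warning light, faulty O2 sensor, ¬overheating coolant loop) = 0.143515/0.548605 ≈ 0.262.

P(low oil pressure | warning light, faulty O2 sensor, ¬overheating coolant loop) ≈ 0.262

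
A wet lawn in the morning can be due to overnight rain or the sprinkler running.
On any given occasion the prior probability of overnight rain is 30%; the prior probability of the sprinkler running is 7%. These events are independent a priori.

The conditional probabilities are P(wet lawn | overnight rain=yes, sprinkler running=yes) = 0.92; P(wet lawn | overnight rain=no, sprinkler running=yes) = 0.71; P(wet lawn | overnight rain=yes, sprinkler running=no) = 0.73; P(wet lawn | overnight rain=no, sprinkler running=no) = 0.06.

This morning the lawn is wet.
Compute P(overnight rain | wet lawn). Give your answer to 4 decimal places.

P(overnight rain | wet lawn) ≈ 0.7512

P(wet lawn) = 0.06*0.7*0.93 + 0.71*0.7*0.07 + 0.73*0.3*0.93 + 0.92*0.3*0.07 = 0.039060 + 0.034790 + 0.203670 + 0.019320 = 0.296840
Of this, 0.222990 comes from 0.203670 + 0.019320 (the overnight rain=true cases).
Hence the posterior is 0.222990/0.296840 ≈ 0.7512.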